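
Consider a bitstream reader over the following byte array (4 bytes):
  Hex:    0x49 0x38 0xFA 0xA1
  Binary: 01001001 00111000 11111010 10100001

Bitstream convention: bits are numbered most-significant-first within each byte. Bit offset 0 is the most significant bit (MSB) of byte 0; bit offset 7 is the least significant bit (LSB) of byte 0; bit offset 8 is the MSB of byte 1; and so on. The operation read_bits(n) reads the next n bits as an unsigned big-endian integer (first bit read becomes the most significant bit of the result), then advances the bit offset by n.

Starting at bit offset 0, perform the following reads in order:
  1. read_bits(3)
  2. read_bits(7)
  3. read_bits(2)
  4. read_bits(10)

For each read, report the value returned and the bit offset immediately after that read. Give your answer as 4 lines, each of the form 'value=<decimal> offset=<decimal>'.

Read 1: bits[0:3] width=3 -> value=2 (bin 010); offset now 3 = byte 0 bit 3; 29 bits remain
Read 2: bits[3:10] width=7 -> value=36 (bin 0100100); offset now 10 = byte 1 bit 2; 22 bits remain
Read 3: bits[10:12] width=2 -> value=3 (bin 11); offset now 12 = byte 1 bit 4; 20 bits remain
Read 4: bits[12:22] width=10 -> value=574 (bin 1000111110); offset now 22 = byte 2 bit 6; 10 bits remain

Answer: value=2 offset=3
value=36 offset=10
value=3 offset=12
value=574 offset=22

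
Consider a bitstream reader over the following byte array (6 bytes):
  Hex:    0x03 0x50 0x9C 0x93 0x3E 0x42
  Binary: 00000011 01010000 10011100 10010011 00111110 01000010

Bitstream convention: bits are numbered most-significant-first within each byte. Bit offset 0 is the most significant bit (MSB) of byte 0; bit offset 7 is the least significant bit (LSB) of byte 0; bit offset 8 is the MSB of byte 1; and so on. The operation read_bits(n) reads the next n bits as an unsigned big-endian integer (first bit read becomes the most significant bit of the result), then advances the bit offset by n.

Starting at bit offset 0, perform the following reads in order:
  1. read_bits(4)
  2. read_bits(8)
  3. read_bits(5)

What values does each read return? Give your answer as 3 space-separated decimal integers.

Read 1: bits[0:4] width=4 -> value=0 (bin 0000); offset now 4 = byte 0 bit 4; 44 bits remain
Read 2: bits[4:12] width=8 -> value=53 (bin 00110101); offset now 12 = byte 1 bit 4; 36 bits remain
Read 3: bits[12:17] width=5 -> value=1 (bin 00001); offset now 17 = byte 2 bit 1; 31 bits remain

Answer: 0 53 1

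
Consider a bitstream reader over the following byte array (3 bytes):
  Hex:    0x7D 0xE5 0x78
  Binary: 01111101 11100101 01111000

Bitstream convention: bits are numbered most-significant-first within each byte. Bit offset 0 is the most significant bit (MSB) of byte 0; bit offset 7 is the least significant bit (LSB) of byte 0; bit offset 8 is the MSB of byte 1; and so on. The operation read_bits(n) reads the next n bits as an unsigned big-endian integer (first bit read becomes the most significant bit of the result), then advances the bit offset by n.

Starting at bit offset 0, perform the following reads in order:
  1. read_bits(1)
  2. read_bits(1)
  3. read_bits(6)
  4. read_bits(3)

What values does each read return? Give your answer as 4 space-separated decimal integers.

Read 1: bits[0:1] width=1 -> value=0 (bin 0); offset now 1 = byte 0 bit 1; 23 bits remain
Read 2: bits[1:2] width=1 -> value=1 (bin 1); offset now 2 = byte 0 bit 2; 22 bits remain
Read 3: bits[2:8] width=6 -> value=61 (bin 111101); offset now 8 = byte 1 bit 0; 16 bits remain
Read 4: bits[8:11] width=3 -> value=7 (bin 111); offset now 11 = byte 1 bit 3; 13 bits remain

Answer: 0 1 61 7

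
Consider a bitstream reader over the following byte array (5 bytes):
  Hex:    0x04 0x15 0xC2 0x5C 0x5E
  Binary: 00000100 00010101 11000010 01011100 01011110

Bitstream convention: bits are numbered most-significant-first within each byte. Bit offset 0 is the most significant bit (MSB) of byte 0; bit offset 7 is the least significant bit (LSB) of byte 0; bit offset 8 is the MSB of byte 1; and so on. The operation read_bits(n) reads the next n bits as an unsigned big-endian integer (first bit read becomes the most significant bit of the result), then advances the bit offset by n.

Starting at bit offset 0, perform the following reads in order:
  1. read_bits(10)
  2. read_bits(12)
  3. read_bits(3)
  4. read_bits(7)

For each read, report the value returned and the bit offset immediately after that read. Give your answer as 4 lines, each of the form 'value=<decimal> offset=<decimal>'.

Read 1: bits[0:10] width=10 -> value=16 (bin 0000010000); offset now 10 = byte 1 bit 2; 30 bits remain
Read 2: bits[10:22] width=12 -> value=1392 (bin 010101110000); offset now 22 = byte 2 bit 6; 18 bits remain
Read 3: bits[22:25] width=3 -> value=4 (bin 100); offset now 25 = byte 3 bit 1; 15 bits remain
Read 4: bits[25:32] width=7 -> value=92 (bin 1011100); offset now 32 = byte 4 bit 0; 8 bits remain

Answer: value=16 offset=10
value=1392 offset=22
value=4 offset=25
value=92 offset=32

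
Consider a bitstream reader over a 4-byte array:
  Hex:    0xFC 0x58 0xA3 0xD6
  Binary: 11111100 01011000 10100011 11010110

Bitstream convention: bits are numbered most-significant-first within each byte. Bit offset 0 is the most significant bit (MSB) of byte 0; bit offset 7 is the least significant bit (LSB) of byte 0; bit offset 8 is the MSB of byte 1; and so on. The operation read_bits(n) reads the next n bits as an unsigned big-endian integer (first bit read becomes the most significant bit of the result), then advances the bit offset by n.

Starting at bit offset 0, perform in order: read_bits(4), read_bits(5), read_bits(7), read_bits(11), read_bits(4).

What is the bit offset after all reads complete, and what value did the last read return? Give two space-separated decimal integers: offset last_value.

Answer: 31 11

Derivation:
Read 1: bits[0:4] width=4 -> value=15 (bin 1111); offset now 4 = byte 0 bit 4; 28 bits remain
Read 2: bits[4:9] width=5 -> value=24 (bin 11000); offset now 9 = byte 1 bit 1; 23 bits remain
Read 3: bits[9:16] width=7 -> value=88 (bin 1011000); offset now 16 = byte 2 bit 0; 16 bits remain
Read 4: bits[16:27] width=11 -> value=1310 (bin 10100011110); offset now 27 = byte 3 bit 3; 5 bits remain
Read 5: bits[27:31] width=4 -> value=11 (bin 1011); offset now 31 = byte 3 bit 7; 1 bits remain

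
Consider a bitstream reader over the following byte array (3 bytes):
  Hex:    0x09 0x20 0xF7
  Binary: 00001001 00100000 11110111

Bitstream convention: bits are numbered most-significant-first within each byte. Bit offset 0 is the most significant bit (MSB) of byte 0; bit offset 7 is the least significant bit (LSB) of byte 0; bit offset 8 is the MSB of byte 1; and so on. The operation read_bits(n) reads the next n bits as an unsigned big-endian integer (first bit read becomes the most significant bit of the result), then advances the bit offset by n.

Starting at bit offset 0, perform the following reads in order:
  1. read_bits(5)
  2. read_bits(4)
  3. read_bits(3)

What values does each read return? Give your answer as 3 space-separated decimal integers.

Answer: 1 2 2

Derivation:
Read 1: bits[0:5] width=5 -> value=1 (bin 00001); offset now 5 = byte 0 bit 5; 19 bits remain
Read 2: bits[5:9] width=4 -> value=2 (bin 0010); offset now 9 = byte 1 bit 1; 15 bits remain
Read 3: bits[9:12] width=3 -> value=2 (bin 010); offset now 12 = byte 1 bit 4; 12 bits remain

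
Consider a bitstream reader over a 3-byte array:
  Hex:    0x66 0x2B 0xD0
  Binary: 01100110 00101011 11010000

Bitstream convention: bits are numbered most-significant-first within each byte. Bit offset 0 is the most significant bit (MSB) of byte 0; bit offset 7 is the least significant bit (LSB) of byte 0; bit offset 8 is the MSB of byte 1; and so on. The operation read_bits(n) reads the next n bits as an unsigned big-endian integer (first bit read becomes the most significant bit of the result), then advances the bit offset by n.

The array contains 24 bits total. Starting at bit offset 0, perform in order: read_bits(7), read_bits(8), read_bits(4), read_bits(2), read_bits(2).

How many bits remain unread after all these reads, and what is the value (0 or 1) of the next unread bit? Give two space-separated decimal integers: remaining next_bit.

Answer: 1 0

Derivation:
Read 1: bits[0:7] width=7 -> value=51 (bin 0110011); offset now 7 = byte 0 bit 7; 17 bits remain
Read 2: bits[7:15] width=8 -> value=21 (bin 00010101); offset now 15 = byte 1 bit 7; 9 bits remain
Read 3: bits[15:19] width=4 -> value=14 (bin 1110); offset now 19 = byte 2 bit 3; 5 bits remain
Read 4: bits[19:21] width=2 -> value=2 (bin 10); offset now 21 = byte 2 bit 5; 3 bits remain
Read 5: bits[21:23] width=2 -> value=0 (bin 00); offset now 23 = byte 2 bit 7; 1 bits remain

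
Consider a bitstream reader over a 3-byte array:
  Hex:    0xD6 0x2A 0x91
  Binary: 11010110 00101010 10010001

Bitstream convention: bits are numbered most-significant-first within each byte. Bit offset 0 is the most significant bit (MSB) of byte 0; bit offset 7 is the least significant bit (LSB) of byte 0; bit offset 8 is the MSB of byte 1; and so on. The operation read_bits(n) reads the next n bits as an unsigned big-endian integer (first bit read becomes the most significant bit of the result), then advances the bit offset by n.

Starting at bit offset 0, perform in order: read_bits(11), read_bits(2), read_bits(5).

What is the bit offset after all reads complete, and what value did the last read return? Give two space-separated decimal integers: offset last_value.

Answer: 18 10

Derivation:
Read 1: bits[0:11] width=11 -> value=1713 (bin 11010110001); offset now 11 = byte 1 bit 3; 13 bits remain
Read 2: bits[11:13] width=2 -> value=1 (bin 01); offset now 13 = byte 1 bit 5; 11 bits remain
Read 3: bits[13:18] width=5 -> value=10 (bin 01010); offset now 18 = byte 2 bit 2; 6 bits remain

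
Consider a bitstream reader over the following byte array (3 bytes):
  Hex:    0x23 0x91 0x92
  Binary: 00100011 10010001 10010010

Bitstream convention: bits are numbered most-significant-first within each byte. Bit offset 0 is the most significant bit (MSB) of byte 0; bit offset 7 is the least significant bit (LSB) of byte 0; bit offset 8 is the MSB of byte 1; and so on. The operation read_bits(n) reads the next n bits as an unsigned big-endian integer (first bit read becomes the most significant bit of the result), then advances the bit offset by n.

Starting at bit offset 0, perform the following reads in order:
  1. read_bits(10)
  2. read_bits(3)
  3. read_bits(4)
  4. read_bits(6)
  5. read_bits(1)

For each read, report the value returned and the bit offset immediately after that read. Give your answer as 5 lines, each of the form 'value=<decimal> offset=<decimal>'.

Answer: value=142 offset=10
value=2 offset=13
value=3 offset=17
value=9 offset=23
value=0 offset=24

Derivation:
Read 1: bits[0:10] width=10 -> value=142 (bin 0010001110); offset now 10 = byte 1 bit 2; 14 bits remain
Read 2: bits[10:13] width=3 -> value=2 (bin 010); offset now 13 = byte 1 bit 5; 11 bits remain
Read 3: bits[13:17] width=4 -> value=3 (bin 0011); offset now 17 = byte 2 bit 1; 7 bits remain
Read 4: bits[17:23] width=6 -> value=9 (bin 001001); offset now 23 = byte 2 bit 7; 1 bits remain
Read 5: bits[23:24] width=1 -> value=0 (bin 0); offset now 24 = byte 3 bit 0; 0 bits remain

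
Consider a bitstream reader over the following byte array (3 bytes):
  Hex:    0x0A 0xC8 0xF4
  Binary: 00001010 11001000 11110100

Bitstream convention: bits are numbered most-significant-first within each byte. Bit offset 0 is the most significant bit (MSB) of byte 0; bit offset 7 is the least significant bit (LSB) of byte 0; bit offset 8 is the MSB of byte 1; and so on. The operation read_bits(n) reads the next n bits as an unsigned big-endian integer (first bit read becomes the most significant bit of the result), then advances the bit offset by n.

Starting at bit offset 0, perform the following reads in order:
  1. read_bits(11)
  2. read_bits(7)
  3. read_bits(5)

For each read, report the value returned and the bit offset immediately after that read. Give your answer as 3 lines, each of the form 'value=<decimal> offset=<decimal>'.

Read 1: bits[0:11] width=11 -> value=86 (bin 00001010110); offset now 11 = byte 1 bit 3; 13 bits remain
Read 2: bits[11:18] width=7 -> value=35 (bin 0100011); offset now 18 = byte 2 bit 2; 6 bits remain
Read 3: bits[18:23] width=5 -> value=26 (bin 11010); offset now 23 = byte 2 bit 7; 1 bits remain

Answer: value=86 offset=11
value=35 offset=18
value=26 offset=23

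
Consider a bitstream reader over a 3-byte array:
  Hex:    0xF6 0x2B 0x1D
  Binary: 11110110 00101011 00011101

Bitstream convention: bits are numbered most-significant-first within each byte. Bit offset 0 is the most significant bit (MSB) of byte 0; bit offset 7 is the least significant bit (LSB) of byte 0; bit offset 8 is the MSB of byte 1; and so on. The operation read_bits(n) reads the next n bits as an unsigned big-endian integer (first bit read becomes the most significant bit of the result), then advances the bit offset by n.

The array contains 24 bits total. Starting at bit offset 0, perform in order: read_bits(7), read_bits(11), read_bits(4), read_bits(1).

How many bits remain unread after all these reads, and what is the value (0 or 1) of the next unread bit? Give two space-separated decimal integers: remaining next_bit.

Read 1: bits[0:7] width=7 -> value=123 (bin 1111011); offset now 7 = byte 0 bit 7; 17 bits remain
Read 2: bits[7:18] width=11 -> value=172 (bin 00010101100); offset now 18 = byte 2 bit 2; 6 bits remain
Read 3: bits[18:22] width=4 -> value=7 (bin 0111); offset now 22 = byte 2 bit 6; 2 bits remain
Read 4: bits[22:23] width=1 -> value=0 (bin 0); offset now 23 = byte 2 bit 7; 1 bits remain

Answer: 1 1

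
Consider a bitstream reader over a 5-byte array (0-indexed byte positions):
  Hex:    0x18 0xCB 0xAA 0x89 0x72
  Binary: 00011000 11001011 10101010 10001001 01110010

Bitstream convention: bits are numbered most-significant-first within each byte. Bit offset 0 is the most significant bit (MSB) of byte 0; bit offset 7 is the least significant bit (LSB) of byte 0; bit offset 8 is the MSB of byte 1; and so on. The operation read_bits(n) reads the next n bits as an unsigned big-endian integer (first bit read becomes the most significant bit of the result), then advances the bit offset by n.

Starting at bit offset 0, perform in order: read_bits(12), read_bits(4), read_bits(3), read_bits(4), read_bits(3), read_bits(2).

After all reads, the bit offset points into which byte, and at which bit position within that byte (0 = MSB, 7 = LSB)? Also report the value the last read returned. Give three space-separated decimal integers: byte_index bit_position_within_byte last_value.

Answer: 3 4 0

Derivation:
Read 1: bits[0:12] width=12 -> value=396 (bin 000110001100); offset now 12 = byte 1 bit 4; 28 bits remain
Read 2: bits[12:16] width=4 -> value=11 (bin 1011); offset now 16 = byte 2 bit 0; 24 bits remain
Read 3: bits[16:19] width=3 -> value=5 (bin 101); offset now 19 = byte 2 bit 3; 21 bits remain
Read 4: bits[19:23] width=4 -> value=5 (bin 0101); offset now 23 = byte 2 bit 7; 17 bits remain
Read 5: bits[23:26] width=3 -> value=2 (bin 010); offset now 26 = byte 3 bit 2; 14 bits remain
Read 6: bits[26:28] width=2 -> value=0 (bin 00); offset now 28 = byte 3 bit 4; 12 bits remain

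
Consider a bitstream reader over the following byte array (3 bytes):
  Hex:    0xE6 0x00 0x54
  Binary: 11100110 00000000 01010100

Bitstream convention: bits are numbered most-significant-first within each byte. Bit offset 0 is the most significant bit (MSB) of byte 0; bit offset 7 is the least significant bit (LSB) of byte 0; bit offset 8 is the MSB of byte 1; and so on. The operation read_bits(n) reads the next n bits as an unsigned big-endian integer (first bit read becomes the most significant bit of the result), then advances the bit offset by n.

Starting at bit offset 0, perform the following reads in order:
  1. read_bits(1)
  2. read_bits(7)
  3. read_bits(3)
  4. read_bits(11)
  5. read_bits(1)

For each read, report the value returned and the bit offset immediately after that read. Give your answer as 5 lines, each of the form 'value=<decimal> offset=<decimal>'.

Answer: value=1 offset=1
value=102 offset=8
value=0 offset=11
value=21 offset=22
value=0 offset=23

Derivation:
Read 1: bits[0:1] width=1 -> value=1 (bin 1); offset now 1 = byte 0 bit 1; 23 bits remain
Read 2: bits[1:8] width=7 -> value=102 (bin 1100110); offset now 8 = byte 1 bit 0; 16 bits remain
Read 3: bits[8:11] width=3 -> value=0 (bin 000); offset now 11 = byte 1 bit 3; 13 bits remain
Read 4: bits[11:22] width=11 -> value=21 (bin 00000010101); offset now 22 = byte 2 bit 6; 2 bits remain
Read 5: bits[22:23] width=1 -> value=0 (bin 0); offset now 23 = byte 2 bit 7; 1 bits remain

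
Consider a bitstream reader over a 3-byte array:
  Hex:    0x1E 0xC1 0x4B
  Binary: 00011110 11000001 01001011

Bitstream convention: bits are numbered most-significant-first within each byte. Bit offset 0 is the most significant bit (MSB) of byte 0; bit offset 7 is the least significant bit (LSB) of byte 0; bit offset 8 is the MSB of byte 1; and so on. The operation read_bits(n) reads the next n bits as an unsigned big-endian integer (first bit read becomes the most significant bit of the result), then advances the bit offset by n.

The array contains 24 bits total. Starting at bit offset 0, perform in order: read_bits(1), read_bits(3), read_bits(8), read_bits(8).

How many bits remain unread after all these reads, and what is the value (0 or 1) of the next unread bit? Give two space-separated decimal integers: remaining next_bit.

Read 1: bits[0:1] width=1 -> value=0 (bin 0); offset now 1 = byte 0 bit 1; 23 bits remain
Read 2: bits[1:4] width=3 -> value=1 (bin 001); offset now 4 = byte 0 bit 4; 20 bits remain
Read 3: bits[4:12] width=8 -> value=236 (bin 11101100); offset now 12 = byte 1 bit 4; 12 bits remain
Read 4: bits[12:20] width=8 -> value=20 (bin 00010100); offset now 20 = byte 2 bit 4; 4 bits remain

Answer: 4 1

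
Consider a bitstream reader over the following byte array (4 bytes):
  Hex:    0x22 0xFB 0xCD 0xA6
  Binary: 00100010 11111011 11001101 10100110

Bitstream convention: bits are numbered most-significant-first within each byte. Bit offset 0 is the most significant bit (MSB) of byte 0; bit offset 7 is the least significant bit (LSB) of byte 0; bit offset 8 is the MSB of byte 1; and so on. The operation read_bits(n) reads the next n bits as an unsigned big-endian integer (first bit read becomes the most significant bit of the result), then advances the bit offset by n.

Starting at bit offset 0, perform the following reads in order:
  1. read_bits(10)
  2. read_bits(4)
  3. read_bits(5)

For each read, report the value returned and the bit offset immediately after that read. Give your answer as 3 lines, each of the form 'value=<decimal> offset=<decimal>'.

Read 1: bits[0:10] width=10 -> value=139 (bin 0010001011); offset now 10 = byte 1 bit 2; 22 bits remain
Read 2: bits[10:14] width=4 -> value=14 (bin 1110); offset now 14 = byte 1 bit 6; 18 bits remain
Read 3: bits[14:19] width=5 -> value=30 (bin 11110); offset now 19 = byte 2 bit 3; 13 bits remain

Answer: value=139 offset=10
value=14 offset=14
value=30 offset=19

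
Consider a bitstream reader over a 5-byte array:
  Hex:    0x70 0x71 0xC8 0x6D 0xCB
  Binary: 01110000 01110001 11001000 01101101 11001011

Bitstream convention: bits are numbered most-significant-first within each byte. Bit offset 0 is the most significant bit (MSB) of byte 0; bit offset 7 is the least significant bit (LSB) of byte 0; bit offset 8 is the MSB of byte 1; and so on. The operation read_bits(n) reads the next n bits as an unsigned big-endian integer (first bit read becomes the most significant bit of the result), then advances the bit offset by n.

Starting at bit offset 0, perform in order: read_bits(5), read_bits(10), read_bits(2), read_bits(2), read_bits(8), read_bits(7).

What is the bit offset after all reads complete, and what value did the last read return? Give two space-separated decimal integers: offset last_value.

Read 1: bits[0:5] width=5 -> value=14 (bin 01110); offset now 5 = byte 0 bit 5; 35 bits remain
Read 2: bits[5:15] width=10 -> value=56 (bin 0000111000); offset now 15 = byte 1 bit 7; 25 bits remain
Read 3: bits[15:17] width=2 -> value=3 (bin 11); offset now 17 = byte 2 bit 1; 23 bits remain
Read 4: bits[17:19] width=2 -> value=2 (bin 10); offset now 19 = byte 2 bit 3; 21 bits remain
Read 5: bits[19:27] width=8 -> value=67 (bin 01000011); offset now 27 = byte 3 bit 3; 13 bits remain
Read 6: bits[27:34] width=7 -> value=55 (bin 0110111); offset now 34 = byte 4 bit 2; 6 bits remain

Answer: 34 55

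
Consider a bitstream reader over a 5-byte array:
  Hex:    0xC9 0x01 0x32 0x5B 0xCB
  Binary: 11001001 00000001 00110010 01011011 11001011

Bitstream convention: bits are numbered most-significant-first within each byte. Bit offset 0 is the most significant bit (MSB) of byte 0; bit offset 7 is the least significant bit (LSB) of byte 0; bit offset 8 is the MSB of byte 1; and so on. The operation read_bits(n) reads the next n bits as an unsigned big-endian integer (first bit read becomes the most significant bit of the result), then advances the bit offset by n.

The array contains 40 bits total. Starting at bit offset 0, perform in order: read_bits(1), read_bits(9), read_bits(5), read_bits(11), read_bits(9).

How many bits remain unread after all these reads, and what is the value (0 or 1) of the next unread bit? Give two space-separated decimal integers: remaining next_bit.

Read 1: bits[0:1] width=1 -> value=1 (bin 1); offset now 1 = byte 0 bit 1; 39 bits remain
Read 2: bits[1:10] width=9 -> value=292 (bin 100100100); offset now 10 = byte 1 bit 2; 30 bits remain
Read 3: bits[10:15] width=5 -> value=0 (bin 00000); offset now 15 = byte 1 bit 7; 25 bits remain
Read 4: bits[15:26] width=11 -> value=1225 (bin 10011001001); offset now 26 = byte 3 bit 2; 14 bits remain
Read 5: bits[26:35] width=9 -> value=222 (bin 011011110); offset now 35 = byte 4 bit 3; 5 bits remain

Answer: 5 0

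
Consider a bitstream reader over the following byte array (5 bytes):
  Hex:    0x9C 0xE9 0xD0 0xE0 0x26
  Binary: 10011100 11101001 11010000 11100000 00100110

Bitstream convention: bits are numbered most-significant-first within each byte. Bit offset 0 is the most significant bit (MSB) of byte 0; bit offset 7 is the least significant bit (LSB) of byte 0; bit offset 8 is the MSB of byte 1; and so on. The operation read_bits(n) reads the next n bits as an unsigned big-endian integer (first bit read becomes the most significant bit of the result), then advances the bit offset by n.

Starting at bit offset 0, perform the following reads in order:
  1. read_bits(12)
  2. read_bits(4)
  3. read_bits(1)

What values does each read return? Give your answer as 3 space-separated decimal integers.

Answer: 2510 9 1

Derivation:
Read 1: bits[0:12] width=12 -> value=2510 (bin 100111001110); offset now 12 = byte 1 bit 4; 28 bits remain
Read 2: bits[12:16] width=4 -> value=9 (bin 1001); offset now 16 = byte 2 bit 0; 24 bits remain
Read 3: bits[16:17] width=1 -> value=1 (bin 1); offset now 17 = byte 2 bit 1; 23 bits remain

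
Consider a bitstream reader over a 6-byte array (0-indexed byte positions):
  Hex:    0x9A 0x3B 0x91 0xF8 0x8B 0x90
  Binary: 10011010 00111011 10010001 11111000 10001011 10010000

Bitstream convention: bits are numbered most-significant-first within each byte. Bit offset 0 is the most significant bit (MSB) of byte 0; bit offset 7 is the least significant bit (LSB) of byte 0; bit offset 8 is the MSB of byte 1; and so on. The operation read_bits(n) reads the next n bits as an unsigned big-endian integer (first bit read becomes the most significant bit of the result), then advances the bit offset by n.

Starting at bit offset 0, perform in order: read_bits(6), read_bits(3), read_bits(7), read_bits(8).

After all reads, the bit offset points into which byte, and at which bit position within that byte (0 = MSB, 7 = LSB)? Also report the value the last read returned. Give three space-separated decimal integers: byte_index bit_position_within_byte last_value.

Read 1: bits[0:6] width=6 -> value=38 (bin 100110); offset now 6 = byte 0 bit 6; 42 bits remain
Read 2: bits[6:9] width=3 -> value=4 (bin 100); offset now 9 = byte 1 bit 1; 39 bits remain
Read 3: bits[9:16] width=7 -> value=59 (bin 0111011); offset now 16 = byte 2 bit 0; 32 bits remain
Read 4: bits[16:24] width=8 -> value=145 (bin 10010001); offset now 24 = byte 3 bit 0; 24 bits remain

Answer: 3 0 145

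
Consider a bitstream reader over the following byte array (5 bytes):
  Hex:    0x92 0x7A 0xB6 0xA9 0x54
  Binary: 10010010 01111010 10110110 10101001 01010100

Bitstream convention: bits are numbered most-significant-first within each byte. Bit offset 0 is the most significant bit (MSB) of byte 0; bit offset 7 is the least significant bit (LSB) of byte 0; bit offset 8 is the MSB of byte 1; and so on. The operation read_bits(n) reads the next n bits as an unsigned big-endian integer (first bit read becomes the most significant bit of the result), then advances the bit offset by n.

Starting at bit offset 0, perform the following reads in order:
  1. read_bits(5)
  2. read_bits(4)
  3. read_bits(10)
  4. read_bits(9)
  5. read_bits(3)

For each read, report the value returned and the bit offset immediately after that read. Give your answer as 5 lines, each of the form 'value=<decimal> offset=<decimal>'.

Answer: value=18 offset=5
value=4 offset=9
value=981 offset=19
value=362 offset=28
value=4 offset=31

Derivation:
Read 1: bits[0:5] width=5 -> value=18 (bin 10010); offset now 5 = byte 0 bit 5; 35 bits remain
Read 2: bits[5:9] width=4 -> value=4 (bin 0100); offset now 9 = byte 1 bit 1; 31 bits remain
Read 3: bits[9:19] width=10 -> value=981 (bin 1111010101); offset now 19 = byte 2 bit 3; 21 bits remain
Read 4: bits[19:28] width=9 -> value=362 (bin 101101010); offset now 28 = byte 3 bit 4; 12 bits remain
Read 5: bits[28:31] width=3 -> value=4 (bin 100); offset now 31 = byte 3 bit 7; 9 bits remain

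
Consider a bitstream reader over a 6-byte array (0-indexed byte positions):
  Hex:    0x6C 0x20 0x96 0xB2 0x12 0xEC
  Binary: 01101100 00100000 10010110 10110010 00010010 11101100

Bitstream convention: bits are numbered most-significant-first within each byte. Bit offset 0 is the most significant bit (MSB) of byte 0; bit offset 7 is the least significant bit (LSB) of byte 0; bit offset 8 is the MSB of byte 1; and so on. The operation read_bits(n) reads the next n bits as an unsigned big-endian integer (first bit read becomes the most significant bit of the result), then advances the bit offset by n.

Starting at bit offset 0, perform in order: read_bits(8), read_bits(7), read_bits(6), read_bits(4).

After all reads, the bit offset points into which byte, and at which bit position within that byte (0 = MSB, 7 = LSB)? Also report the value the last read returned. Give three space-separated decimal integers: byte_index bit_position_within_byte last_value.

Answer: 3 1 13

Derivation:
Read 1: bits[0:8] width=8 -> value=108 (bin 01101100); offset now 8 = byte 1 bit 0; 40 bits remain
Read 2: bits[8:15] width=7 -> value=16 (bin 0010000); offset now 15 = byte 1 bit 7; 33 bits remain
Read 3: bits[15:21] width=6 -> value=18 (bin 010010); offset now 21 = byte 2 bit 5; 27 bits remain
Read 4: bits[21:25] width=4 -> value=13 (bin 1101); offset now 25 = byte 3 bit 1; 23 bits remain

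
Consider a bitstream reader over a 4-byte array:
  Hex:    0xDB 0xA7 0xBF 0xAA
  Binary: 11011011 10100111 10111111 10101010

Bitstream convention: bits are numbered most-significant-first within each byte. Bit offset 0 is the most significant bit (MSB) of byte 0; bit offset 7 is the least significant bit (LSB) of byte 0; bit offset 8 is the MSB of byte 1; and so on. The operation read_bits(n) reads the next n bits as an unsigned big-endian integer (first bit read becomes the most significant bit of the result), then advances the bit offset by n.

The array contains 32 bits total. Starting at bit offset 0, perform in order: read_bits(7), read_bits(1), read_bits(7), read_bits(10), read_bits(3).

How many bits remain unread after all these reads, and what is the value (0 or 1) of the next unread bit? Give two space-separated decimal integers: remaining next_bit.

Read 1: bits[0:7] width=7 -> value=109 (bin 1101101); offset now 7 = byte 0 bit 7; 25 bits remain
Read 2: bits[7:8] width=1 -> value=1 (bin 1); offset now 8 = byte 1 bit 0; 24 bits remain
Read 3: bits[8:15] width=7 -> value=83 (bin 1010011); offset now 15 = byte 1 bit 7; 17 bits remain
Read 4: bits[15:25] width=10 -> value=895 (bin 1101111111); offset now 25 = byte 3 bit 1; 7 bits remain
Read 5: bits[25:28] width=3 -> value=2 (bin 010); offset now 28 = byte 3 bit 4; 4 bits remain

Answer: 4 1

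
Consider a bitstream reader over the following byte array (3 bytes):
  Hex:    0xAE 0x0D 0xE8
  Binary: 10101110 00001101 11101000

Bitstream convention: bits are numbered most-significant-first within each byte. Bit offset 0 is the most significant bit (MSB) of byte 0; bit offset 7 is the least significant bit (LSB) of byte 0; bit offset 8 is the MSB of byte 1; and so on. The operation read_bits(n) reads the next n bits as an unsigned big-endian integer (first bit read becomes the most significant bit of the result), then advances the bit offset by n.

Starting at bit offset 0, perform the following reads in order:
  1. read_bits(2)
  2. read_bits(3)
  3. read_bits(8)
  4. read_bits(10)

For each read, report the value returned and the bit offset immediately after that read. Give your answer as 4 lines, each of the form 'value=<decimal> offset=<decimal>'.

Answer: value=2 offset=2
value=5 offset=5
value=193 offset=13
value=756 offset=23

Derivation:
Read 1: bits[0:2] width=2 -> value=2 (bin 10); offset now 2 = byte 0 bit 2; 22 bits remain
Read 2: bits[2:5] width=3 -> value=5 (bin 101); offset now 5 = byte 0 bit 5; 19 bits remain
Read 3: bits[5:13] width=8 -> value=193 (bin 11000001); offset now 13 = byte 1 bit 5; 11 bits remain
Read 4: bits[13:23] width=10 -> value=756 (bin 1011110100); offset now 23 = byte 2 bit 7; 1 bits remain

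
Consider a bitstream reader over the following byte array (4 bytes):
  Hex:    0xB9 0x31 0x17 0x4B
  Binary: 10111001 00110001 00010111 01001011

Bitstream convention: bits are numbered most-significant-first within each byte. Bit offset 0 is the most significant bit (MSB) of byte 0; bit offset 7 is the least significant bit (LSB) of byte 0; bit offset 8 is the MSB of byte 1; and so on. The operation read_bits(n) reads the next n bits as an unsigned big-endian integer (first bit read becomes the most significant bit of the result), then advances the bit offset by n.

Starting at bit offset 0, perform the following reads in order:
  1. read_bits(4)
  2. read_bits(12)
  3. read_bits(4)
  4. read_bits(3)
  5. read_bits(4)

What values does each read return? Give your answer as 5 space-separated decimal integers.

Read 1: bits[0:4] width=4 -> value=11 (bin 1011); offset now 4 = byte 0 bit 4; 28 bits remain
Read 2: bits[4:16] width=12 -> value=2353 (bin 100100110001); offset now 16 = byte 2 bit 0; 16 bits remain
Read 3: bits[16:20] width=4 -> value=1 (bin 0001); offset now 20 = byte 2 bit 4; 12 bits remain
Read 4: bits[20:23] width=3 -> value=3 (bin 011); offset now 23 = byte 2 bit 7; 9 bits remain
Read 5: bits[23:27] width=4 -> value=10 (bin 1010); offset now 27 = byte 3 bit 3; 5 bits remain

Answer: 11 2353 1 3 10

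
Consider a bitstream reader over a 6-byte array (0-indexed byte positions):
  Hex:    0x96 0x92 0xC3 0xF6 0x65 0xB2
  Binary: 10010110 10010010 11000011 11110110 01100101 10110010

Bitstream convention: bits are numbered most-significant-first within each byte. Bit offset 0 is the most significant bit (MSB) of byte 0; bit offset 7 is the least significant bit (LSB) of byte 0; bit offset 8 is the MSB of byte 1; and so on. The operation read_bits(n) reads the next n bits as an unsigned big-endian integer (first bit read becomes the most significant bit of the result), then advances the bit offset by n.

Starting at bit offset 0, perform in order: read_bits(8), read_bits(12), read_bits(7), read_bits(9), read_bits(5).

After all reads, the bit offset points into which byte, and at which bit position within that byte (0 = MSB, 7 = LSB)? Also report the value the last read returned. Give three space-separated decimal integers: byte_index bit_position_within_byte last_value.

Answer: 5 1 11

Derivation:
Read 1: bits[0:8] width=8 -> value=150 (bin 10010110); offset now 8 = byte 1 bit 0; 40 bits remain
Read 2: bits[8:20] width=12 -> value=2348 (bin 100100101100); offset now 20 = byte 2 bit 4; 28 bits remain
Read 3: bits[20:27] width=7 -> value=31 (bin 0011111); offset now 27 = byte 3 bit 3; 21 bits remain
Read 4: bits[27:36] width=9 -> value=358 (bin 101100110); offset now 36 = byte 4 bit 4; 12 bits remain
Read 5: bits[36:41] width=5 -> value=11 (bin 01011); offset now 41 = byte 5 bit 1; 7 bits remain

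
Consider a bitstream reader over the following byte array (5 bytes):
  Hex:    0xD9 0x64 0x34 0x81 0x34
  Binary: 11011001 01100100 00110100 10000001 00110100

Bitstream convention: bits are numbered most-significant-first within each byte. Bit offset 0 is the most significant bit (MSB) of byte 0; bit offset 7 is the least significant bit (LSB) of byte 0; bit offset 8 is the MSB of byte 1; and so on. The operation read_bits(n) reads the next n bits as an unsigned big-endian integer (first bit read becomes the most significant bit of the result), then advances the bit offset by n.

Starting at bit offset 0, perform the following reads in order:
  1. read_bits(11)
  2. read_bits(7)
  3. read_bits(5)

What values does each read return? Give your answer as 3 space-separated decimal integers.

Read 1: bits[0:11] width=11 -> value=1739 (bin 11011001011); offset now 11 = byte 1 bit 3; 29 bits remain
Read 2: bits[11:18] width=7 -> value=16 (bin 0010000); offset now 18 = byte 2 bit 2; 22 bits remain
Read 3: bits[18:23] width=5 -> value=26 (bin 11010); offset now 23 = byte 2 bit 7; 17 bits remain

Answer: 1739 16 26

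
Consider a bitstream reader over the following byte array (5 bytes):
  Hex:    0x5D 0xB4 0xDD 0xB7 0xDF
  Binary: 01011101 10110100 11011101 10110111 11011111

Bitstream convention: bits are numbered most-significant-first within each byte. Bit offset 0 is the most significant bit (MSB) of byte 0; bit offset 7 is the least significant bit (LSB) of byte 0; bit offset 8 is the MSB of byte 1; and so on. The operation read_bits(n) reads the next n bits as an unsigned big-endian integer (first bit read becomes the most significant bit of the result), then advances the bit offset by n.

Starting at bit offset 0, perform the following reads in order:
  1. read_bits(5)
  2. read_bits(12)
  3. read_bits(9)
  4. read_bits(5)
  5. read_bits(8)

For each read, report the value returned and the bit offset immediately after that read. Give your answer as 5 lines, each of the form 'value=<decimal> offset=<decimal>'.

Read 1: bits[0:5] width=5 -> value=11 (bin 01011); offset now 5 = byte 0 bit 5; 35 bits remain
Read 2: bits[5:17] width=12 -> value=2921 (bin 101101101001); offset now 17 = byte 2 bit 1; 23 bits remain
Read 3: bits[17:26] width=9 -> value=374 (bin 101110110); offset now 26 = byte 3 bit 2; 14 bits remain
Read 4: bits[26:31] width=5 -> value=27 (bin 11011); offset now 31 = byte 3 bit 7; 9 bits remain
Read 5: bits[31:39] width=8 -> value=239 (bin 11101111); offset now 39 = byte 4 bit 7; 1 bits remain

Answer: value=11 offset=5
value=2921 offset=17
value=374 offset=26
value=27 offset=31
value=239 offset=39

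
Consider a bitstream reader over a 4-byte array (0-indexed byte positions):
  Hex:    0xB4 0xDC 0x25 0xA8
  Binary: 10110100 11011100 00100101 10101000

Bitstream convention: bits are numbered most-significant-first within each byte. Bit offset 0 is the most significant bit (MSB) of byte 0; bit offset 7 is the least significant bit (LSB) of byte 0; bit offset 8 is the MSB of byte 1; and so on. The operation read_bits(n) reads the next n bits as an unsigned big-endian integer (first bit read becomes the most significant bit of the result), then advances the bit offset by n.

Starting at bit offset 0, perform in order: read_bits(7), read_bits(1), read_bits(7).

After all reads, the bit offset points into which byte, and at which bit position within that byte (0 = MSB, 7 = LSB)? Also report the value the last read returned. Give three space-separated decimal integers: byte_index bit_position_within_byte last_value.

Answer: 1 7 110

Derivation:
Read 1: bits[0:7] width=7 -> value=90 (bin 1011010); offset now 7 = byte 0 bit 7; 25 bits remain
Read 2: bits[7:8] width=1 -> value=0 (bin 0); offset now 8 = byte 1 bit 0; 24 bits remain
Read 3: bits[8:15] width=7 -> value=110 (bin 1101110); offset now 15 = byte 1 bit 7; 17 bits remain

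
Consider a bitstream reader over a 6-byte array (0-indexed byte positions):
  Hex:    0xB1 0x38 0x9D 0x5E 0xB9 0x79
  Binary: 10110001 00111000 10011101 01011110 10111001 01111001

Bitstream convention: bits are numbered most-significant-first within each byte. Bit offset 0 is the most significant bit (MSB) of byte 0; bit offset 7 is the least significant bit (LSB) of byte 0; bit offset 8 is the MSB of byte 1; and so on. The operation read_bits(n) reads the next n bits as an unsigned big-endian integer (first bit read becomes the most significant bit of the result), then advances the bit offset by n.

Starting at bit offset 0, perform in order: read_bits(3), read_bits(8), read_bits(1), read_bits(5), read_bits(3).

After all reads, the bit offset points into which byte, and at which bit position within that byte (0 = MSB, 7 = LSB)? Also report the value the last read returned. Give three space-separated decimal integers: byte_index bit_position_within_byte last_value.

Answer: 2 4 1

Derivation:
Read 1: bits[0:3] width=3 -> value=5 (bin 101); offset now 3 = byte 0 bit 3; 45 bits remain
Read 2: bits[3:11] width=8 -> value=137 (bin 10001001); offset now 11 = byte 1 bit 3; 37 bits remain
Read 3: bits[11:12] width=1 -> value=1 (bin 1); offset now 12 = byte 1 bit 4; 36 bits remain
Read 4: bits[12:17] width=5 -> value=17 (bin 10001); offset now 17 = byte 2 bit 1; 31 bits remain
Read 5: bits[17:20] width=3 -> value=1 (bin 001); offset now 20 = byte 2 bit 4; 28 bits remain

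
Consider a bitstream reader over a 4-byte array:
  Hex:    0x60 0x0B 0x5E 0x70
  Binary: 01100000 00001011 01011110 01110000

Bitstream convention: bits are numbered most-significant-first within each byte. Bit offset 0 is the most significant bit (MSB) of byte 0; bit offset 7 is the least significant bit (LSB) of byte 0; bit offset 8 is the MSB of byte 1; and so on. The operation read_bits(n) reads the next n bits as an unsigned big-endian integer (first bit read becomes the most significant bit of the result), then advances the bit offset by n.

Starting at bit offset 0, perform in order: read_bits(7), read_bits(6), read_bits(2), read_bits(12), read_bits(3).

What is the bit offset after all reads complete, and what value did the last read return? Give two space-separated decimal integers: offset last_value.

Read 1: bits[0:7] width=7 -> value=48 (bin 0110000); offset now 7 = byte 0 bit 7; 25 bits remain
Read 2: bits[7:13] width=6 -> value=1 (bin 000001); offset now 13 = byte 1 bit 5; 19 bits remain
Read 3: bits[13:15] width=2 -> value=1 (bin 01); offset now 15 = byte 1 bit 7; 17 bits remain
Read 4: bits[15:27] width=12 -> value=2803 (bin 101011110011); offset now 27 = byte 3 bit 3; 5 bits remain
Read 5: bits[27:30] width=3 -> value=4 (bin 100); offset now 30 = byte 3 bit 6; 2 bits remain

Answer: 30 4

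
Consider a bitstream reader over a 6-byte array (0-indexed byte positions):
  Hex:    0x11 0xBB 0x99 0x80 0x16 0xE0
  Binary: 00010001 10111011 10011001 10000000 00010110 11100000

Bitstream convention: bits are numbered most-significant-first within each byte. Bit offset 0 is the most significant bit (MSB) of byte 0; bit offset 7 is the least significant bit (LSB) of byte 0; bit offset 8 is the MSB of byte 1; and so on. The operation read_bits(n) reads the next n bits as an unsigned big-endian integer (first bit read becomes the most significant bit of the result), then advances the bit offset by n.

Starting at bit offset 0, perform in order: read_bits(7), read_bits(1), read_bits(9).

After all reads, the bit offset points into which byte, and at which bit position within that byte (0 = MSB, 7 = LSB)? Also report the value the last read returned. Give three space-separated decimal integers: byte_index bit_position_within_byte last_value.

Read 1: bits[0:7] width=7 -> value=8 (bin 0001000); offset now 7 = byte 0 bit 7; 41 bits remain
Read 2: bits[7:8] width=1 -> value=1 (bin 1); offset now 8 = byte 1 bit 0; 40 bits remain
Read 3: bits[8:17] width=9 -> value=375 (bin 101110111); offset now 17 = byte 2 bit 1; 31 bits remain

Answer: 2 1 375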